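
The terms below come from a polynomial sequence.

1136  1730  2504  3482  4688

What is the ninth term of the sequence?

12272

D1: 594, 774, 978, 1206
D2: 180, 204, 228
D3: 24, 24
Constant third difference = 24, so extend:
228 + 24 = 252;  1206 + 252 = 1458;  4688 + 1458 = 6146
252 + 24 = 276;  1458 + 276 = 1734;  6146 + 1734 = 7880
276 + 24 = 300;  1734 + 300 = 2034;  7880 + 2034 = 9914
300 + 24 = 324;  2034 + 324 = 2358;  9914 + 2358 = 12272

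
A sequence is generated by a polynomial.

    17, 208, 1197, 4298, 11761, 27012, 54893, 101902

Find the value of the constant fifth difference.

D1: 191, 989, 3101, 7463, 15251, 27881, 47009
D2: 798, 2112, 4362, 7788, 12630, 19128
D3: 1314, 2250, 3426, 4842, 6498
D4: 936, 1176, 1416, 1656
D5: 240, 240, 240

240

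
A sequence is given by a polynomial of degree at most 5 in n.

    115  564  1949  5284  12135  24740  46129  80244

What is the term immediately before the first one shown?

First differences: 449  1385  3335  6851  12605  21389  34115
Second differences: 936  1950  3516  5754  8784  12726
Third differences: 1014  1566  2238  3030  3942
Fourth differences: 552  672  792  912
Fifth differences: 120  120  120
The fifth differences are constant at 120.
Work back: 552 − 120 = 432;  1014 − 432 = 582;  936 − 582 = 354;  449 − 354 = 95;  115 − 95 = 20

20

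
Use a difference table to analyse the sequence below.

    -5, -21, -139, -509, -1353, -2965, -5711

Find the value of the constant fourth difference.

-72

First differences: -16, -118, -370, -844, -1612, -2746
Second differences: -102, -252, -474, -768, -1134
Third differences: -150, -222, -294, -366
Fourth differences: -72, -72, -72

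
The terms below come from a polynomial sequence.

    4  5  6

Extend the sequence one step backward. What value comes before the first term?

Δ: 1  1
The first differences are constant at 1.
Work back: 4 − 1 = 3

3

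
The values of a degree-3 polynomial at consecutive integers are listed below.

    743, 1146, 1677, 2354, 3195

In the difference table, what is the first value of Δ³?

18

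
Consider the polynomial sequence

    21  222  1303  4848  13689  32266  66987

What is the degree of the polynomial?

5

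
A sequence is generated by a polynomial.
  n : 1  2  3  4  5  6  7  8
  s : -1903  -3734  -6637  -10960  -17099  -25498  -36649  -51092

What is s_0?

-844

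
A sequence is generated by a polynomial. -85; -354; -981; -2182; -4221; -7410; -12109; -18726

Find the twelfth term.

First differences: -269, -627, -1201, -2039, -3189, -4699, -6617
Second differences: -358, -574, -838, -1150, -1510, -1918
Third differences: -216, -264, -312, -360, -408
Fourth differences: -48, -48, -48, -48
Fourth differences constant at -48.
-408 − 48 = -456;  -1918 − 456 = -2374;  -6617 − 2374 = -8991;  -18726 − 8991 = -27717
-456 − 48 = -504;  -2374 − 504 = -2878;  -8991 − 2878 = -11869;  -27717 − 11869 = -39586
-504 − 48 = -552;  -2878 − 552 = -3430;  -11869 − 3430 = -15299;  -39586 − 15299 = -54885
-552 − 48 = -600;  -3430 − 600 = -4030;  -15299 − 4030 = -19329;  -54885 − 19329 = -74214

-74214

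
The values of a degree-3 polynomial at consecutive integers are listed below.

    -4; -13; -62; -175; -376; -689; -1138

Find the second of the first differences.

D1: -9, -49, -113, -201, -313, -449
D2: -40, -64, -88, -112, -136
D3: -24, -24, -24, -24

-49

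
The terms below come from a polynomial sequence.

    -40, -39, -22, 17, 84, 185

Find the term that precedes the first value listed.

1, 17, 39, 67, 101
16, 22, 28, 34
6, 6, 6
The third differences are constant at 6.
Work back: 16 − 6 = 10;  1 − 10 = -9;  -40 + 9 = -31

-31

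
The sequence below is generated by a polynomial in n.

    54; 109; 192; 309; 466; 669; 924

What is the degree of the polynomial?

3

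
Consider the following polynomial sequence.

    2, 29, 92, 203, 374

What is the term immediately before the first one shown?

27  63  111  171
36  48  60
12  12
The third differences are constant at 12.
Work back: 36 − 12 = 24;  27 − 24 = 3;  2 − 3 = -1

-1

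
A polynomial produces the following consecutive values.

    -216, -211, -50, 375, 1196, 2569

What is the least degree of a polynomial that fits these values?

5, 161, 425, 821, 1373
156, 264, 396, 552
108, 132, 156
24, 24
The fourth differences are constant, so the polynomial has degree 4.

4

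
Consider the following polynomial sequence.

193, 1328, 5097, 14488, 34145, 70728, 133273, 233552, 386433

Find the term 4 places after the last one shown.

First differences: 1135  3769  9391  19657  36583  62545  100279  152881
Second differences: 2634  5622  10266  16926  25962  37734  52602
Third differences: 2988  4644  6660  9036  11772  14868
Fourth differences: 1656  2016  2376  2736  3096
Fifth differences: 360  360  360  360
The fifth differences are constant (360).
3096 + 360 = 3456;  14868 + 3456 = 18324;  52602 + 18324 = 70926;  152881 + 70926 = 223807;  386433 + 223807 = 610240
3456 + 360 = 3816;  18324 + 3816 = 22140;  70926 + 22140 = 93066;  223807 + 93066 = 316873;  610240 + 316873 = 927113
3816 + 360 = 4176;  22140 + 4176 = 26316;  93066 + 26316 = 119382;  316873 + 119382 = 436255;  927113 + 436255 = 1363368
4176 + 360 = 4536;  26316 + 4536 = 30852;  119382 + 30852 = 150234;  436255 + 150234 = 586489;  1363368 + 586489 = 1949857

1949857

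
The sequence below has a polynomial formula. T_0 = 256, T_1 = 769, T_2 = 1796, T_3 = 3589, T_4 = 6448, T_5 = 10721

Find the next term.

16804

First differences: 513, 1027, 1793, 2859, 4273
Second differences: 514, 766, 1066, 1414
Third differences: 252, 300, 348
Fourth differences: 48, 48
Constant fourth difference = 48, so extend:
348 + 48 = 396;  1414 + 396 = 1810;  4273 + 1810 = 6083;  10721 + 6083 = 16804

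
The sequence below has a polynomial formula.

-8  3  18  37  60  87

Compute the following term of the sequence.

Δ: 11 , 15 , 19 , 23 , 27
Δ²: 4 , 4 , 4 , 4
The second differences are constant (4).
27 + 4 = 31;  87 + 31 = 118

118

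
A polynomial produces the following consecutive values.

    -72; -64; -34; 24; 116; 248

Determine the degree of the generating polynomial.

First differences: 8, 30, 58, 92, 132
Second differences: 22, 28, 34, 40
Third differences: 6, 6, 6
The third differences are constant, so the polynomial has degree 3.

3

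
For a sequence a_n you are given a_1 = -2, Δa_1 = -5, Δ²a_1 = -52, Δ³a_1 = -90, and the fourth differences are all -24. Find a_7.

Build the table forward from the leading diagonal:
Δ⁴: -24  -24  -24  -24  -24  -24  -24
Δ³: -90  -114  -138  -162  -186  -210  -234
Δ²: -52  -142  -256  -394  -556  -742  -952
Δ: -5  -57  -199  -455  -849  -1405  -2147
a: -2  -7  -64  -263  -718  -1567  -2972

-2972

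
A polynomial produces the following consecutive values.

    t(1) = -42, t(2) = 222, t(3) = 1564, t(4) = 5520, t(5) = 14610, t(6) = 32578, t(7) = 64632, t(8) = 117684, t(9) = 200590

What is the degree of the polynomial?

5

D1: 264, 1342, 3956, 9090, 17968, 32054, 53052, 82906
D2: 1078, 2614, 5134, 8878, 14086, 20998, 29854
D3: 1536, 2520, 3744, 5208, 6912, 8856
D4: 984, 1224, 1464, 1704, 1944
D5: 240, 240, 240, 240
The fifth differences are constant, so the polynomial has degree 5.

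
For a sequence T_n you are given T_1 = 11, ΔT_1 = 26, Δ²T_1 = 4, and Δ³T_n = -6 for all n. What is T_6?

121

Build the table forward from the leading diagonal:
D3: -6, -6, -6, -6, -6, -6
D2: 4, -2, -8, -14, -20, -26
D1: 26, 30, 28, 20, 6, -14
T: 11, 37, 67, 95, 115, 121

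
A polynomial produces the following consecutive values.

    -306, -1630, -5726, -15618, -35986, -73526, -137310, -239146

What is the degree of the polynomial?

5

Δ: -1324, -4096, -9892, -20368, -37540, -63784, -101836
Δ²: -2772, -5796, -10476, -17172, -26244, -38052
Δ³: -3024, -4680, -6696, -9072, -11808
Δ⁴: -1656, -2016, -2376, -2736
Δ⁵: -360, -360, -360
The fifth differences are constant, so the polynomial has degree 5.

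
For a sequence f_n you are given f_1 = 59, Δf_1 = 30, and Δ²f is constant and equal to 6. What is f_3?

Build the table forward from the leading diagonal:
D2: 6, 6, 6
D1: 30, 36, 42
f: 59, 89, 125

125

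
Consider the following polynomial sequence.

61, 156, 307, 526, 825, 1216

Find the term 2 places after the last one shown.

D1: 95 , 151 , 219 , 299 , 391
D2: 56 , 68 , 80 , 92
D3: 12 , 12 , 12
The third differences are constant (12).
92 + 12 = 104;  391 + 104 = 495;  1216 + 495 = 1711
104 + 12 = 116;  495 + 116 = 611;  1711 + 611 = 2322

2322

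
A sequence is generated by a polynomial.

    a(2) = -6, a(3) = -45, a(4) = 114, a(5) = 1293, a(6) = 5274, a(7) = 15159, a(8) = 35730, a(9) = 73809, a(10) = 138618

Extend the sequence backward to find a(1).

9

D1: -39, 159, 1179, 3981, 9885, 20571, 38079, 64809
D2: 198, 1020, 2802, 5904, 10686, 17508, 26730
D3: 822, 1782, 3102, 4782, 6822, 9222
D4: 960, 1320, 1680, 2040, 2400
D5: 360, 360, 360, 360
The fifth differences are constant at 360.
Work back: 960 − 360 = 600;  822 − 600 = 222;  198 − 222 = -24;  -39 + 24 = -15;  -6 + 15 = 9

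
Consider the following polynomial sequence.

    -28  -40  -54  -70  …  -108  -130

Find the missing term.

-88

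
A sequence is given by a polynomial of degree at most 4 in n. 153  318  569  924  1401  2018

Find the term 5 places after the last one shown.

7833

D1: 165, 251, 355, 477, 617
D2: 86, 104, 122, 140
D3: 18, 18, 18
Third differences constant at 18.
140 + 18 = 158;  617 + 158 = 775;  2018 + 775 = 2793
158 + 18 = 176;  775 + 176 = 951;  2793 + 951 = 3744
176 + 18 = 194;  951 + 194 = 1145;  3744 + 1145 = 4889
194 + 18 = 212;  1145 + 212 = 1357;  4889 + 1357 = 6246
212 + 18 = 230;  1357 + 230 = 1587;  6246 + 1587 = 7833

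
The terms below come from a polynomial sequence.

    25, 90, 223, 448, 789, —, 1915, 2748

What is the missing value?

1270

Using the first 5 terms:
First differences: 65, 133, 225, 341
Second differences: 68, 92, 116
Third differences: 24, 24
Constant third difference = 24.
Extend forward: 116 + 24 = 140;  341 + 140 = 481;  789 + 481 = 1270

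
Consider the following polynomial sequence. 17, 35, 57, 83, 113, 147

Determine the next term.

Δ: 18  22  26  30  34
Δ²: 4  4  4  4
The second differences are constant (4).
34 + 4 = 38;  147 + 38 = 185

185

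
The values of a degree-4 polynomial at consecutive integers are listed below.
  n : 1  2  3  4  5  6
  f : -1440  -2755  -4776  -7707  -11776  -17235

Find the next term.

-24360

D1: -1315, -2021, -2931, -4069, -5459
D2: -706, -910, -1138, -1390
D3: -204, -228, -252
D4: -24, -24
Fourth differences constant at -24.
-252 − 24 = -276;  -1390 − 276 = -1666;  -5459 − 1666 = -7125;  -17235 − 7125 = -24360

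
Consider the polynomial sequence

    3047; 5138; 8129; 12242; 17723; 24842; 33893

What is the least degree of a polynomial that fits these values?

4

Δ: 2091, 2991, 4113, 5481, 7119, 9051
Δ²: 900, 1122, 1368, 1638, 1932
Δ³: 222, 246, 270, 294
Δ⁴: 24, 24, 24
The fourth differences are constant, so the polynomial has degree 4.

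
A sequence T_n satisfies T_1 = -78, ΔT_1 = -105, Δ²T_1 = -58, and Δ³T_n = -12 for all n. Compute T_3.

Build the table forward from the leading diagonal:
Δ³: -12, -12, -12
Δ²: -58, -70, -82
Δ: -105, -163, -233
T: -78, -183, -346

-346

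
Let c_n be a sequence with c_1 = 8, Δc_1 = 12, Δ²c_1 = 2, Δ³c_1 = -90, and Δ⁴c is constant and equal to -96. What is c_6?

-1292

Build the table forward from the leading diagonal:
Δ⁴: -96, -96, -96, -96, -96, -96
Δ³: -90, -186, -282, -378, -474, -570
Δ²: 2, -88, -274, -556, -934, -1408
Δ: 12, 14, -74, -348, -904, -1838
c: 8, 20, 34, -40, -388, -1292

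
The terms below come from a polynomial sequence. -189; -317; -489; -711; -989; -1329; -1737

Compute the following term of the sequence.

Δ: -128  -172  -222  -278  -340  -408
Δ²: -44  -50  -56  -62  -68
Δ³: -6  -6  -6  -6
Constant third difference = -6, so extend:
-68 − 6 = -74;  -408 − 74 = -482;  -1737 − 482 = -2219

-2219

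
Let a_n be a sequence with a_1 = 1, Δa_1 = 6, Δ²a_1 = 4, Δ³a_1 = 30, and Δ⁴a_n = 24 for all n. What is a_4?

61

Build the table forward from the leading diagonal:
Fourth differences: 24  24  24  24
Third differences: 30  54  78  102
Second differences: 4  34  88  166
First differences: 6  10  44  132
a: 1  7  17  61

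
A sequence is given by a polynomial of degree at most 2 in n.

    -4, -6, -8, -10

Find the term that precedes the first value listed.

-2

D1: -2, -2, -2
The first differences are constant at -2.
Work back: -4 + 2 = -2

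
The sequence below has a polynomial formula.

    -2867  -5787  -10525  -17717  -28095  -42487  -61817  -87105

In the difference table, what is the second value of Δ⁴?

-96

Δ: -2920, -4738, -7192, -10378, -14392, -19330, -25288
Δ²: -1818, -2454, -3186, -4014, -4938, -5958
Δ³: -636, -732, -828, -924, -1020
Δ⁴: -96, -96, -96, -96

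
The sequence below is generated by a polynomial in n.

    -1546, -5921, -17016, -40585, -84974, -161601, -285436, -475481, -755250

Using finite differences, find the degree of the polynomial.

5

Δ: -4375, -11095, -23569, -44389, -76627, -123835, -190045, -279769
Δ²: -6720, -12474, -20820, -32238, -47208, -66210, -89724
Δ³: -5754, -8346, -11418, -14970, -19002, -23514
Δ⁴: -2592, -3072, -3552, -4032, -4512
Δ⁵: -480, -480, -480, -480
The fifth differences are constant, so the polynomial has degree 5.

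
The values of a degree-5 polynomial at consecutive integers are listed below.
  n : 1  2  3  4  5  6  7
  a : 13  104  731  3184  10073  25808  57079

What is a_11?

Δ: 91, 627, 2453, 6889, 15735, 31271
Δ²: 536, 1826, 4436, 8846, 15536
Δ³: 1290, 2610, 4410, 6690
Δ⁴: 1320, 1800, 2280
Δ⁵: 480, 480
Fifth differences constant at 480.
2280 + 480 = 2760;  6690 + 2760 = 9450;  15536 + 9450 = 24986;  31271 + 24986 = 56257;  57079 + 56257 = 113336
2760 + 480 = 3240;  9450 + 3240 = 12690;  24986 + 12690 = 37676;  56257 + 37676 = 93933;  113336 + 93933 = 207269
3240 + 480 = 3720;  12690 + 3720 = 16410;  37676 + 16410 = 54086;  93933 + 54086 = 148019;  207269 + 148019 = 355288
3720 + 480 = 4200;  16410 + 4200 = 20610;  54086 + 20610 = 74696;  148019 + 74696 = 222715;  355288 + 222715 = 578003

578003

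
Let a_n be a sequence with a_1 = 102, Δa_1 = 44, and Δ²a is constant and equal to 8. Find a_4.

Build the table forward from the leading diagonal:
D2: 8  8  8  8
D1: 44  52  60  68
a: 102  146  198  258

258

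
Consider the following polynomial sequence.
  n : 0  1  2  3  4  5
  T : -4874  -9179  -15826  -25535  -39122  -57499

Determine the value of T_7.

-112751

D1: -4305 , -6647 , -9709 , -13587 , -18377
D2: -2342 , -3062 , -3878 , -4790
D3: -720 , -816 , -912
D4: -96 , -96
Fourth differences constant at -96.
-912 − 96 = -1008;  -4790 − 1008 = -5798;  -18377 − 5798 = -24175;  -57499 − 24175 = -81674
-1008 − 96 = -1104;  -5798 − 1104 = -6902;  -24175 − 6902 = -31077;  -81674 − 31077 = -112751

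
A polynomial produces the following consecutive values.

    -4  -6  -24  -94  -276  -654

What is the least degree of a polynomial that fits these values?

4

D1: -2, -18, -70, -182, -378
D2: -16, -52, -112, -196
D3: -36, -60, -84
D4: -24, -24
The fourth differences are constant, so the polynomial has degree 4.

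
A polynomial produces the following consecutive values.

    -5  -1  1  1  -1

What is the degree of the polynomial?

2

4, 2, 0, -2
-2, -2, -2
The second differences are constant, so the polynomial has degree 2.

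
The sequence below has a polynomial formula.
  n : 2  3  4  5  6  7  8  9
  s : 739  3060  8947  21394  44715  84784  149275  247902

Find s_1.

2321, 5887, 12447, 23321, 40069, 64491, 98627
3566, 6560, 10874, 16748, 24422, 34136
2994, 4314, 5874, 7674, 9714
1320, 1560, 1800, 2040
240, 240, 240
The fifth differences are constant at 240.
Work back: 1320 − 240 = 1080;  2994 − 1080 = 1914;  3566 − 1914 = 1652;  2321 − 1652 = 669;  739 − 669 = 70

70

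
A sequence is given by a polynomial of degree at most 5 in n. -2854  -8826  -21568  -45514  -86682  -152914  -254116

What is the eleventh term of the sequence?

-5972, -12742, -23946, -41168, -66232, -101202
-6770, -11204, -17222, -25064, -34970
-4434, -6018, -7842, -9906
-1584, -1824, -2064
-240, -240
Constant fifth difference = -240, so extend:
-2064 − 240 = -2304;  -9906 − 2304 = -12210;  -34970 − 12210 = -47180;  -101202 − 47180 = -148382;  -254116 − 148382 = -402498
-2304 − 240 = -2544;  -12210 − 2544 = -14754;  -47180 − 14754 = -61934;  -148382 − 61934 = -210316;  -402498 − 210316 = -612814
-2544 − 240 = -2784;  -14754 − 2784 = -17538;  -61934 − 17538 = -79472;  -210316 − 79472 = -289788;  -612814 − 289788 = -902602
-2784 − 240 = -3024;  -17538 − 3024 = -20562;  -79472 − 20562 = -100034;  -289788 − 100034 = -389822;  -902602 − 389822 = -1292424

-1292424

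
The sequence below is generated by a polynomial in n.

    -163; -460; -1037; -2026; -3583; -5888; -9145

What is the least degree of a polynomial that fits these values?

-297, -577, -989, -1557, -2305, -3257
-280, -412, -568, -748, -952
-132, -156, -180, -204
-24, -24, -24
The fourth differences are constant, so the polynomial has degree 4.

4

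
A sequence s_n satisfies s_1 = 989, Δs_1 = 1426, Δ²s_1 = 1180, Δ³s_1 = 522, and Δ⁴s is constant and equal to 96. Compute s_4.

Build the table forward from the leading diagonal:
Δ⁴: 96, 96, 96, 96
Δ³: 522, 618, 714, 810
Δ²: 1180, 1702, 2320, 3034
Δ: 1426, 2606, 4308, 6628
s: 989, 2415, 5021, 9329

9329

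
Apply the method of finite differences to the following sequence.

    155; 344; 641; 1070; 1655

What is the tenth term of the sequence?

7760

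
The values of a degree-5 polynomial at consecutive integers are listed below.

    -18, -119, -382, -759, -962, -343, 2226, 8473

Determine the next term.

Δ: -101 , -263 , -377 , -203 , 619 , 2569 , 6247
Δ²: -162 , -114 , 174 , 822 , 1950 , 3678
Δ³: 48 , 288 , 648 , 1128 , 1728
Δ⁴: 240 , 360 , 480 , 600
Δ⁵: 120 , 120 , 120
Constant fifth difference = 120, so extend:
600 + 120 = 720;  1728 + 720 = 2448;  3678 + 2448 = 6126;  6247 + 6126 = 12373;  8473 + 12373 = 20846

20846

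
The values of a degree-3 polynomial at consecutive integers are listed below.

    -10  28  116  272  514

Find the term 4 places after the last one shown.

D1: 38  88  156  242
D2: 50  68  86
D3: 18  18
Constant third difference = 18, so extend:
86 + 18 = 104;  242 + 104 = 346;  514 + 346 = 860
104 + 18 = 122;  346 + 122 = 468;  860 + 468 = 1328
122 + 18 = 140;  468 + 140 = 608;  1328 + 608 = 1936
140 + 18 = 158;  608 + 158 = 766;  1936 + 766 = 2702

2702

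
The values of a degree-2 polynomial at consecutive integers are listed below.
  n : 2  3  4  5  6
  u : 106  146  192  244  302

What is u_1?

72

40  46  52  58
6  6  6
The second differences are constant at 6.
Work back: 40 − 6 = 34;  106 − 34 = 72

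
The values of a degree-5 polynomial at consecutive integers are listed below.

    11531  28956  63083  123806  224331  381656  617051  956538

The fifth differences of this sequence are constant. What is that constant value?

D1: 17425, 34127, 60723, 100525, 157325, 235395, 339487
D2: 16702, 26596, 39802, 56800, 78070, 104092
D3: 9894, 13206, 16998, 21270, 26022
D4: 3312, 3792, 4272, 4752
D5: 480, 480, 480

480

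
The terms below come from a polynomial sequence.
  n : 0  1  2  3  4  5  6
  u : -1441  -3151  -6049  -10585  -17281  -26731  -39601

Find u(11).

-183601

First differences: -1710 , -2898 , -4536 , -6696 , -9450 , -12870
Second differences: -1188 , -1638 , -2160 , -2754 , -3420
Third differences: -450 , -522 , -594 , -666
Fourth differences: -72 , -72 , -72
The fourth differences are constant (-72).
-666 − 72 = -738;  -3420 − 738 = -4158;  -12870 − 4158 = -17028;  -39601 − 17028 = -56629
-738 − 72 = -810;  -4158 − 810 = -4968;  -17028 − 4968 = -21996;  -56629 − 21996 = -78625
-810 − 72 = -882;  -4968 − 882 = -5850;  -21996 − 5850 = -27846;  -78625 − 27846 = -106471
-882 − 72 = -954;  -5850 − 954 = -6804;  -27846 − 6804 = -34650;  -106471 − 34650 = -141121
-954 − 72 = -1026;  -6804 − 1026 = -7830;  -34650 − 7830 = -42480;  -141121 − 42480 = -183601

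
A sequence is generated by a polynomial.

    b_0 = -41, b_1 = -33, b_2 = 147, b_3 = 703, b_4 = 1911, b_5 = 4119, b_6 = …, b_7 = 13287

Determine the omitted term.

7747

Using the first 6 terms:
Δ: 8, 180, 556, 1208, 2208
Δ²: 172, 376, 652, 1000
Δ³: 204, 276, 348
Δ⁴: 72, 72
Constant fourth difference = 72.
Extend forward: 348 + 72 = 420;  1000 + 420 = 1420;  2208 + 1420 = 3628;  4119 + 3628 = 7747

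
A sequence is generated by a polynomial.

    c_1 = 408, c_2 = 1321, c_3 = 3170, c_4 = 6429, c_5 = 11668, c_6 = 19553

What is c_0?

First differences: 913  1849  3259  5239  7885
Second differences: 936  1410  1980  2646
Third differences: 474  570  666
Fourth differences: 96  96
The fourth differences are constant at 96.
Work back: 474 − 96 = 378;  936 − 378 = 558;  913 − 558 = 355;  408 − 355 = 53

53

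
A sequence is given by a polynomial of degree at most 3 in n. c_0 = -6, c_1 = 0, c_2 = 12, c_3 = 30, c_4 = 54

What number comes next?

84

6, 12, 18, 24
6, 6, 6
Constant second difference = 6, so extend:
24 + 6 = 30;  54 + 30 = 84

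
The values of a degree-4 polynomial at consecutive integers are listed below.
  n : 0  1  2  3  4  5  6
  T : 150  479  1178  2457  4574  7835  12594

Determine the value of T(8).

28262

First differences: 329, 699, 1279, 2117, 3261, 4759
Second differences: 370, 580, 838, 1144, 1498
Third differences: 210, 258, 306, 354
Fourth differences: 48, 48, 48
The fourth differences are constant (48).
354 + 48 = 402;  1498 + 402 = 1900;  4759 + 1900 = 6659;  12594 + 6659 = 19253
402 + 48 = 450;  1900 + 450 = 2350;  6659 + 2350 = 9009;  19253 + 9009 = 28262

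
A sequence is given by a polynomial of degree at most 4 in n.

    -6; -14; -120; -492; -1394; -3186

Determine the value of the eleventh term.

-8, -106, -372, -902, -1792
-98, -266, -530, -890
-168, -264, -360
-96, -96
The fourth differences are constant (-96).
-360 − 96 = -456;  -890 − 456 = -1346;  -1792 − 1346 = -3138;  -3186 − 3138 = -6324
-456 − 96 = -552;  -1346 − 552 = -1898;  -3138 − 1898 = -5036;  -6324 − 5036 = -11360
-552 − 96 = -648;  -1898 − 648 = -2546;  -5036 − 2546 = -7582;  -11360 − 7582 = -18942
-648 − 96 = -744;  -2546 − 744 = -3290;  -7582 − 3290 = -10872;  -18942 − 10872 = -29814
-744 − 96 = -840;  -3290 − 840 = -4130;  -10872 − 4130 = -15002;  -29814 − 15002 = -44816

-44816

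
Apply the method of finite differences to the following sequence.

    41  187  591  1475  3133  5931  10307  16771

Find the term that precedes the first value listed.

3

146, 404, 884, 1658, 2798, 4376, 6464
258, 480, 774, 1140, 1578, 2088
222, 294, 366, 438, 510
72, 72, 72, 72
The fourth differences are constant at 72.
Work back: 222 − 72 = 150;  258 − 150 = 108;  146 − 108 = 38;  41 − 38 = 3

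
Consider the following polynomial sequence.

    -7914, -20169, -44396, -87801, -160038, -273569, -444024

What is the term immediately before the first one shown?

-2513

Δ: -12255  -24227  -43405  -72237  -113531  -170455
Δ²: -11972  -19178  -28832  -41294  -56924
Δ³: -7206  -9654  -12462  -15630
Δ⁴: -2448  -2808  -3168
Δ⁵: -360  -360
The fifth differences are constant at -360.
Work back: -2448 + 360 = -2088;  -7206 + 2088 = -5118;  -11972 + 5118 = -6854;  -12255 + 6854 = -5401;  -7914 + 5401 = -2513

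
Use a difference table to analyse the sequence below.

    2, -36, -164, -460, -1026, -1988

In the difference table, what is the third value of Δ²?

-270

Δ: -38, -128, -296, -566, -962
Δ²: -90, -168, -270, -396
Δ³: -78, -102, -126
Δ⁴: -24, -24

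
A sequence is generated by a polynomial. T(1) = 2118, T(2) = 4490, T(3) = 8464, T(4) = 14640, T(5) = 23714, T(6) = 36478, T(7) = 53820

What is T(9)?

106270

First differences: 2372 , 3974 , 6176 , 9074 , 12764 , 17342
Second differences: 1602 , 2202 , 2898 , 3690 , 4578
Third differences: 600 , 696 , 792 , 888
Fourth differences: 96 , 96 , 96
The fourth differences are constant (96).
888 + 96 = 984;  4578 + 984 = 5562;  17342 + 5562 = 22904;  53820 + 22904 = 76724
984 + 96 = 1080;  5562 + 1080 = 6642;  22904 + 6642 = 29546;  76724 + 29546 = 106270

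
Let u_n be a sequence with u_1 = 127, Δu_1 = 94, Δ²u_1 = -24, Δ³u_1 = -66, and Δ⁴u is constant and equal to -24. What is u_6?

-423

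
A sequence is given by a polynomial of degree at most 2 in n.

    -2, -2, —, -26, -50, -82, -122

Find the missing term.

Using the last 4 terms:
D1: -24, -32, -40
D2: -8, -8
Constant second difference = -8.
Extend backward: -24 + 8 = -16;  -26 + 16 = -10

-10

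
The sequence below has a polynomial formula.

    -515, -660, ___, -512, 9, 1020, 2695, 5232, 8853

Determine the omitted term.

Using the last 6 terms:
D1: 521, 1011, 1675, 2537, 3621
D2: 490, 664, 862, 1084
D3: 174, 198, 222
D4: 24, 24
Constant fourth difference = 24.
Extend backward: 174 − 24 = 150;  490 − 150 = 340;  521 − 340 = 181;  -512 − 181 = -693

-693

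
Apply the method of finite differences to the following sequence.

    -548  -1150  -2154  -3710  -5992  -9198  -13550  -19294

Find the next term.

-26700

-602, -1004, -1556, -2282, -3206, -4352, -5744
-402, -552, -726, -924, -1146, -1392
-150, -174, -198, -222, -246
-24, -24, -24, -24
Fourth differences constant at -24.
-246 − 24 = -270;  -1392 − 270 = -1662;  -5744 − 1662 = -7406;  -19294 − 7406 = -26700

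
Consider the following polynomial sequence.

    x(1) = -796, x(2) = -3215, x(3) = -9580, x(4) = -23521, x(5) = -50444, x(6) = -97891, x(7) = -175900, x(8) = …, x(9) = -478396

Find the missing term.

Using the first 7 terms:
-2419  -6365  -13941  -26923  -47447  -78009
-3946  -7576  -12982  -20524  -30562
-3630  -5406  -7542  -10038
-1776  -2136  -2496
-360  -360
Constant fifth difference = -360.
Extend forward: -2496 − 360 = -2856;  -10038 − 2856 = -12894;  -30562 − 12894 = -43456;  -78009 − 43456 = -121465;  -175900 − 121465 = -297365

-297365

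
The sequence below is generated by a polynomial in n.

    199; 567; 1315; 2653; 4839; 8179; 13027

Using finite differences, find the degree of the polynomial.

4

368, 748, 1338, 2186, 3340, 4848
380, 590, 848, 1154, 1508
210, 258, 306, 354
48, 48, 48
The fourth differences are constant, so the polynomial has degree 4.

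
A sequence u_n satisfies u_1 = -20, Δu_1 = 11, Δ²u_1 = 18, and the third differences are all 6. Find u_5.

Build the table forward from the leading diagonal:
Third differences: 6, 6, 6, 6, 6
Second differences: 18, 24, 30, 36, 42
First differences: 11, 29, 53, 83, 119
u: -20, -9, 20, 73, 156

156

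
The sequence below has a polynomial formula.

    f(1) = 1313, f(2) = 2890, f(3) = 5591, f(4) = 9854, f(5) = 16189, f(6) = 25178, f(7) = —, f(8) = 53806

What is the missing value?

37475

Using the first 6 terms:
Δ: 1577, 2701, 4263, 6335, 8989
Δ²: 1124, 1562, 2072, 2654
Δ³: 438, 510, 582
Δ⁴: 72, 72
Constant fourth difference = 72.
Extend forward: 582 + 72 = 654;  2654 + 654 = 3308;  8989 + 3308 = 12297;  25178 + 12297 = 37475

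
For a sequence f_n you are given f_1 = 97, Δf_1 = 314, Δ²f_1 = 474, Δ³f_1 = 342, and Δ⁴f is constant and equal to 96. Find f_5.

Build the table forward from the leading diagonal:
Fourth differences: 96  96  96  96  96
Third differences: 342  438  534  630  726
Second differences: 474  816  1254  1788  2418
First differences: 314  788  1604  2858  4646
f: 97  411  1199  2803  5661

5661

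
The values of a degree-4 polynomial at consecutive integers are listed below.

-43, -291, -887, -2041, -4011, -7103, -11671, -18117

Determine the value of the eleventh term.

-53463

-248, -596, -1154, -1970, -3092, -4568, -6446
-348, -558, -816, -1122, -1476, -1878
-210, -258, -306, -354, -402
-48, -48, -48, -48
Constant fourth difference = -48, so extend:
-402 − 48 = -450;  -1878 − 450 = -2328;  -6446 − 2328 = -8774;  -18117 − 8774 = -26891
-450 − 48 = -498;  -2328 − 498 = -2826;  -8774 − 2826 = -11600;  -26891 − 11600 = -38491
-498 − 48 = -546;  -2826 − 546 = -3372;  -11600 − 3372 = -14972;  -38491 − 14972 = -53463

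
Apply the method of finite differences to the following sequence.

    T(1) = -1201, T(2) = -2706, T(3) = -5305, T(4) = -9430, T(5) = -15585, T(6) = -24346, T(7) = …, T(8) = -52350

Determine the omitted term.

Using the first 6 terms:
D1: -1505  -2599  -4125  -6155  -8761
D2: -1094  -1526  -2030  -2606
D3: -432  -504  -576
D4: -72  -72
Constant fourth difference = -72.
Extend forward: -576 − 72 = -648;  -2606 − 648 = -3254;  -8761 − 3254 = -12015;  -24346 − 12015 = -36361

-36361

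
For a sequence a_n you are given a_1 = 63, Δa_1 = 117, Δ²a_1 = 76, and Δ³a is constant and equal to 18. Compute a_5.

Build the table forward from the leading diagonal:
Third differences: 18, 18, 18, 18, 18
Second differences: 76, 94, 112, 130, 148
First differences: 117, 193, 287, 399, 529
a: 63, 180, 373, 660, 1059

1059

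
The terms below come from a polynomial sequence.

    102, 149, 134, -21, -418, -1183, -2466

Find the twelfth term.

First differences: 47 , -15 , -155 , -397 , -765 , -1283
Second differences: -62 , -140 , -242 , -368 , -518
Third differences: -78 , -102 , -126 , -150
Fourth differences: -24 , -24 , -24
The fourth differences are constant (-24).
-150 − 24 = -174;  -518 − 174 = -692;  -1283 − 692 = -1975;  -2466 − 1975 = -4441
-174 − 24 = -198;  -692 − 198 = -890;  -1975 − 890 = -2865;  -4441 − 2865 = -7306
-198 − 24 = -222;  -890 − 222 = -1112;  -2865 − 1112 = -3977;  -7306 − 3977 = -11283
-222 − 24 = -246;  -1112 − 246 = -1358;  -3977 − 1358 = -5335;  -11283 − 5335 = -16618
-246 − 24 = -270;  -1358 − 270 = -1628;  -5335 − 1628 = -6963;  -16618 − 6963 = -23581

-23581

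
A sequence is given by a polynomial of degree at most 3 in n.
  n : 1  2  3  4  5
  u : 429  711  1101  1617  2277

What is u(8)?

5301

D1: 282, 390, 516, 660
D2: 108, 126, 144
D3: 18, 18
Third differences constant at 18.
144 + 18 = 162;  660 + 162 = 822;  2277 + 822 = 3099
162 + 18 = 180;  822 + 180 = 1002;  3099 + 1002 = 4101
180 + 18 = 198;  1002 + 198 = 1200;  4101 + 1200 = 5301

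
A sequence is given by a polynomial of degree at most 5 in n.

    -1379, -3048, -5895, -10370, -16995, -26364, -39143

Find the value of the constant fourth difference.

-72

Δ: -1669, -2847, -4475, -6625, -9369, -12779
Δ²: -1178, -1628, -2150, -2744, -3410
Δ³: -450, -522, -594, -666
Δ⁴: -72, -72, -72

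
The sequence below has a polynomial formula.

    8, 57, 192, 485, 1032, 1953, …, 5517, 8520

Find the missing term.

3392

Using the first 6 terms:
Δ: 49  135  293  547  921
Δ²: 86  158  254  374
Δ³: 72  96  120
Δ⁴: 24  24
Constant fourth difference = 24.
Extend forward: 120 + 24 = 144;  374 + 144 = 518;  921 + 518 = 1439;  1953 + 1439 = 3392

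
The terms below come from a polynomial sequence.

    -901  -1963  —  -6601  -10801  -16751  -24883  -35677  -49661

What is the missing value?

-3767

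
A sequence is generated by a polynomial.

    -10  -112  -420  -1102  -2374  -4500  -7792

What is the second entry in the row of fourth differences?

-48

Δ: -102, -308, -682, -1272, -2126, -3292
Δ²: -206, -374, -590, -854, -1166
Δ³: -168, -216, -264, -312
Δ⁴: -48, -48, -48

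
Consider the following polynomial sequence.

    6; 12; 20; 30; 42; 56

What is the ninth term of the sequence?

110

6 , 8 , 10 , 12 , 14
2 , 2 , 2 , 2
Constant second difference = 2, so extend:
14 + 2 = 16;  56 + 16 = 72
16 + 2 = 18;  72 + 18 = 90
18 + 2 = 20;  90 + 20 = 110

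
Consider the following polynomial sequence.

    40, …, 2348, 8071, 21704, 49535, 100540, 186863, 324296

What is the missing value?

455

Using the last 7 terms:
5723, 13633, 27831, 51005, 86323, 137433
7910, 14198, 23174, 35318, 51110
6288, 8976, 12144, 15792
2688, 3168, 3648
480, 480
Constant fifth difference = 480.
Extend backward: 2688 − 480 = 2208;  6288 − 2208 = 4080;  7910 − 4080 = 3830;  5723 − 3830 = 1893;  2348 − 1893 = 455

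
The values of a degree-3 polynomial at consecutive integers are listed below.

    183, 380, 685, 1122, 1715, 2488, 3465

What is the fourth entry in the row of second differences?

180

Δ: 197, 305, 437, 593, 773, 977
Δ²: 108, 132, 156, 180, 204
Δ³: 24, 24, 24, 24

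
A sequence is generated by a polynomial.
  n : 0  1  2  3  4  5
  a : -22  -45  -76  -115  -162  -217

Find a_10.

-612

-23 , -31 , -39 , -47 , -55
-8 , -8 , -8 , -8
The second differences are constant (-8).
-55 − 8 = -63;  -217 − 63 = -280
-63 − 8 = -71;  -280 − 71 = -351
-71 − 8 = -79;  -351 − 79 = -430
-79 − 8 = -87;  -430 − 87 = -517
-87 − 8 = -95;  -517 − 95 = -612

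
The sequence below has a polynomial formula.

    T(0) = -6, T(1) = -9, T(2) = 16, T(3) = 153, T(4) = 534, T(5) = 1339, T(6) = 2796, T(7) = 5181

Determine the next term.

8818

First differences: -3 , 25 , 137 , 381 , 805 , 1457 , 2385
Second differences: 28 , 112 , 244 , 424 , 652 , 928
Third differences: 84 , 132 , 180 , 228 , 276
Fourth differences: 48 , 48 , 48 , 48
Fourth differences constant at 48.
276 + 48 = 324;  928 + 324 = 1252;  2385 + 1252 = 3637;  5181 + 3637 = 8818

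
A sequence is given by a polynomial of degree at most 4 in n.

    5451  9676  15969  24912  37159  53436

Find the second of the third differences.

Δ: 4225, 6293, 8943, 12247, 16277
Δ²: 2068, 2650, 3304, 4030
Δ³: 582, 654, 726
Δ⁴: 72, 72

654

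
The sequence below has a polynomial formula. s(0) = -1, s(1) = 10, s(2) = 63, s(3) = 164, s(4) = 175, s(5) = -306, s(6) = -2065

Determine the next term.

-6392

First differences: 11 , 53 , 101 , 11 , -481 , -1759
Second differences: 42 , 48 , -90 , -492 , -1278
Third differences: 6 , -138 , -402 , -786
Fourth differences: -144 , -264 , -384
Fifth differences: -120 , -120
The fifth differences are constant (-120).
-384 − 120 = -504;  -786 − 504 = -1290;  -1278 − 1290 = -2568;  -1759 − 2568 = -4327;  -2065 − 4327 = -6392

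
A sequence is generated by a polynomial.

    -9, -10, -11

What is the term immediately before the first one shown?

-8

Δ: -1, -1
The first differences are constant at -1.
Work back: -9 + 1 = -8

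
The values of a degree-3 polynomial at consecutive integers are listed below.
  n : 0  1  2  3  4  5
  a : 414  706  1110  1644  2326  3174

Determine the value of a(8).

292, 404, 534, 682, 848
112, 130, 148, 166
18, 18, 18
Third differences constant at 18.
166 + 18 = 184;  848 + 184 = 1032;  3174 + 1032 = 4206
184 + 18 = 202;  1032 + 202 = 1234;  4206 + 1234 = 5440
202 + 18 = 220;  1234 + 220 = 1454;  5440 + 1454 = 6894

6894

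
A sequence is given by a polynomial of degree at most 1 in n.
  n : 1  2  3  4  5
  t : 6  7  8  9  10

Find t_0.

1  1  1  1
The first differences are constant at 1.
Work back: 6 − 1 = 5

5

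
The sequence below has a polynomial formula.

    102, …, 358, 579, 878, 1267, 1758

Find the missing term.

Using the last 5 terms:
221  299  389  491
78  90  102
12  12
Constant third difference = 12.
Extend backward: 78 − 12 = 66;  221 − 66 = 155;  358 − 155 = 203

203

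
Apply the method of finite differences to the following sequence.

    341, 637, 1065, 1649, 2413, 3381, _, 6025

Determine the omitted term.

4577

Using the first 6 terms:
296, 428, 584, 764, 968
132, 156, 180, 204
24, 24, 24
Constant third difference = 24.
Extend forward: 204 + 24 = 228;  968 + 228 = 1196;  3381 + 1196 = 4577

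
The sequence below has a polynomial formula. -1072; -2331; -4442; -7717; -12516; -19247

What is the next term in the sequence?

-28366

D1: -1259  -2111  -3275  -4799  -6731
D2: -852  -1164  -1524  -1932
D3: -312  -360  -408
D4: -48  -48
Fourth differences constant at -48.
-408 − 48 = -456;  -1932 − 456 = -2388;  -6731 − 2388 = -9119;  -19247 − 9119 = -28366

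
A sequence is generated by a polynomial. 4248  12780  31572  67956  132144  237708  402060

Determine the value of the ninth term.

998856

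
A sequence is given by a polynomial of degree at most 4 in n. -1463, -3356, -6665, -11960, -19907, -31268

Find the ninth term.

-94895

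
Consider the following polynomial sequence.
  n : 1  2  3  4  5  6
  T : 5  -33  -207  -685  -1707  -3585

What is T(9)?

-38  -174  -478  -1022  -1878
-136  -304  -544  -856
-168  -240  -312
-72  -72
Fourth differences constant at -72.
-312 − 72 = -384;  -856 − 384 = -1240;  -1878 − 1240 = -3118;  -3585 − 3118 = -6703
-384 − 72 = -456;  -1240 − 456 = -1696;  -3118 − 1696 = -4814;  -6703 − 4814 = -11517
-456 − 72 = -528;  -1696 − 528 = -2224;  -4814 − 2224 = -7038;  -11517 − 7038 = -18555

-18555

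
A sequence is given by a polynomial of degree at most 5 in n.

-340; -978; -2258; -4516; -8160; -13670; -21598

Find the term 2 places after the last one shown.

First differences: -638 , -1280 , -2258 , -3644 , -5510 , -7928
Second differences: -642 , -978 , -1386 , -1866 , -2418
Third differences: -336 , -408 , -480 , -552
Fourth differences: -72 , -72 , -72
Fourth differences constant at -72.
-552 − 72 = -624;  -2418 − 624 = -3042;  -7928 − 3042 = -10970;  -21598 − 10970 = -32568
-624 − 72 = -696;  -3042 − 696 = -3738;  -10970 − 3738 = -14708;  -32568 − 14708 = -47276

-47276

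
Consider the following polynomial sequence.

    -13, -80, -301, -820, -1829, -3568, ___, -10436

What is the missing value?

Using the first 6 terms:
D1: -67, -221, -519, -1009, -1739
D2: -154, -298, -490, -730
D3: -144, -192, -240
D4: -48, -48
Constant fourth difference = -48.
Extend forward: -240 − 48 = -288;  -730 − 288 = -1018;  -1739 − 1018 = -2757;  -3568 − 2757 = -6325

-6325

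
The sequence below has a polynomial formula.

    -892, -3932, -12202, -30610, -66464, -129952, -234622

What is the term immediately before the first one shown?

First differences: -3040, -8270, -18408, -35854, -63488, -104670
Second differences: -5230, -10138, -17446, -27634, -41182
Third differences: -4908, -7308, -10188, -13548
Fourth differences: -2400, -2880, -3360
Fifth differences: -480, -480
The fifth differences are constant at -480.
Work back: -2400 + 480 = -1920;  -4908 + 1920 = -2988;  -5230 + 2988 = -2242;  -3040 + 2242 = -798;  -892 + 798 = -94

-94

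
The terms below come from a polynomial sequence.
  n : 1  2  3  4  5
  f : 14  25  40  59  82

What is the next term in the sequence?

109

First differences: 11 , 15 , 19 , 23
Second differences: 4 , 4 , 4
The second differences are constant (4).
23 + 4 = 27;  82 + 27 = 109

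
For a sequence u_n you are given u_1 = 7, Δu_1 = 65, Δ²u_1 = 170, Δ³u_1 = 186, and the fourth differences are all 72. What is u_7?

7747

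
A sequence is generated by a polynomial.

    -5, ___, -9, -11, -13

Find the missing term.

-7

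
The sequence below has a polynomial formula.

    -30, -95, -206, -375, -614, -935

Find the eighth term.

-1871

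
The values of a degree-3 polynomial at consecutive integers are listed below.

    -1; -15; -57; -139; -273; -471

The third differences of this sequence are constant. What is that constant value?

-12

First differences: -14, -42, -82, -134, -198
Second differences: -28, -40, -52, -64
Third differences: -12, -12, -12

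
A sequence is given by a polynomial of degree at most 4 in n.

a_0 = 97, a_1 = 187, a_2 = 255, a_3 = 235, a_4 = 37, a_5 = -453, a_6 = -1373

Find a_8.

D1: 90, 68, -20, -198, -490, -920
D2: -22, -88, -178, -292, -430
D3: -66, -90, -114, -138
D4: -24, -24, -24
Constant fourth difference = -24, so extend:
-138 − 24 = -162;  -430 − 162 = -592;  -920 − 592 = -1512;  -1373 − 1512 = -2885
-162 − 24 = -186;  -592 − 186 = -778;  -1512 − 778 = -2290;  -2885 − 2290 = -5175

-5175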